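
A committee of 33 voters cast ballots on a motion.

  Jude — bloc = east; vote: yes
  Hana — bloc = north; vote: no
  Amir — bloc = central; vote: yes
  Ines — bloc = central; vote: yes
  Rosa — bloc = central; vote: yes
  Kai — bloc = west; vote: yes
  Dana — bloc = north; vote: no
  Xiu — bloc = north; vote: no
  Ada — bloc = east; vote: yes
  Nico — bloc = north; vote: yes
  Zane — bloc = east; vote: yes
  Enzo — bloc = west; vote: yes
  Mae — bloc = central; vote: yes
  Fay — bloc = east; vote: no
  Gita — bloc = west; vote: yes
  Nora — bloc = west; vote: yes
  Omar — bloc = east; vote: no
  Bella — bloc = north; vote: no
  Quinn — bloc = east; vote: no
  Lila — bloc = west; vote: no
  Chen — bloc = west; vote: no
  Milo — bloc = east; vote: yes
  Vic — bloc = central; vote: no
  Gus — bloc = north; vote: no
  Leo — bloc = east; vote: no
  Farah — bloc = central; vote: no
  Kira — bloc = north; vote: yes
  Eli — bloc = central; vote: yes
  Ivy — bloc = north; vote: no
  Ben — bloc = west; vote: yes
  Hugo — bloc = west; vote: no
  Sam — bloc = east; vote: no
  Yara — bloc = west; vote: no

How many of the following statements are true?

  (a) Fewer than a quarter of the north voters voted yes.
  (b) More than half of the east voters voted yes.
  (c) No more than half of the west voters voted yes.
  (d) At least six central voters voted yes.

0

(a) north: |A| = 8, |A ∩ B| = 2; needs |A ∩ B| / |A| < 1/4 — false.
(b) east: |A| = 9, |A ∩ B| = 4; needs |A ∩ B| > |A ∖ B| — false.
(c) west: |A| = 9, |A ∩ B| = 5; needs |A ∩ B| ≤ |A ∖ B| — false.
(d) central: |A| = 7, |A ∩ B| = 5; needs |A ∩ B| ≥ 6 — false.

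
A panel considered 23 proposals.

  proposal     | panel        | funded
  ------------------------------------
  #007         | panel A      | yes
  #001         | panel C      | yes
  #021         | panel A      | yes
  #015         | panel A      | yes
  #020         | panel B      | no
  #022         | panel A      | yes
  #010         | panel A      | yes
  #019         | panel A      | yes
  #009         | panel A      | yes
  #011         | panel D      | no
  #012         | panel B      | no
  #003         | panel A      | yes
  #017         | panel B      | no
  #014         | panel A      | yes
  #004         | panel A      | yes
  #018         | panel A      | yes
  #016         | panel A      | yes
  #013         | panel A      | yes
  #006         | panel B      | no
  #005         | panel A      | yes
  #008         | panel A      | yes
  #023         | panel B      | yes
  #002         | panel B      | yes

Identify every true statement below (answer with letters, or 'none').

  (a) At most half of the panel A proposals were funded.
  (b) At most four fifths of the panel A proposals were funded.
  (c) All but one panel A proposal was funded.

|A| = 15, |A ∩ B| = 15, |A ∖ B| = 0.
(a) |A ∩ B| ≤ |A ∖ B|: fails.
(b) |A ∩ B| / |A| ≤ 4/5: fails.
(c) |A ∖ B| = 1: fails.

none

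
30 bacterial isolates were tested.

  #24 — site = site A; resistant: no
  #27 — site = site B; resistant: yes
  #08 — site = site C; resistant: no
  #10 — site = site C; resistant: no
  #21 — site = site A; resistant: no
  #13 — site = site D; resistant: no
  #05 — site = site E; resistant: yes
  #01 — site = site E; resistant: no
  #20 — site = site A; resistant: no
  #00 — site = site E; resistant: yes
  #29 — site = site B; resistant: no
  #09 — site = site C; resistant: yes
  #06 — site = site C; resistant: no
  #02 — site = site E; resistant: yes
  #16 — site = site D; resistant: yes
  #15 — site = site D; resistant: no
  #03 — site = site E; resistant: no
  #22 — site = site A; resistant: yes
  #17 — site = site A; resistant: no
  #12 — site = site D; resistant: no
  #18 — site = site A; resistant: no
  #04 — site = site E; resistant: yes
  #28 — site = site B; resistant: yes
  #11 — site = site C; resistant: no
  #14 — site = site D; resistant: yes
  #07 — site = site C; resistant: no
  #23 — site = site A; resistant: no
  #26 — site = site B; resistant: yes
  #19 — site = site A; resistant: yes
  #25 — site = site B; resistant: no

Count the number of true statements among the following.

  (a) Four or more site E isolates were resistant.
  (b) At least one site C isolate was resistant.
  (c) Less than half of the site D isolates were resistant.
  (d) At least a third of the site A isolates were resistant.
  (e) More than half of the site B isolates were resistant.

4

(a) site E: |A| = 6, |A ∩ B| = 4; needs |A ∩ B| ≥ 4 — true.
(b) site C: |A| = 6, |A ∩ B| = 1; needs A ∩ B ≠ ∅ (|A ∩ B| ≥ 1) — true.
(c) site D: |A| = 5, |A ∩ B| = 2; needs |A ∩ B| < |A ∖ B| — true.
(d) site A: |A| = 8, |A ∩ B| = 2; needs |A ∩ B| / |A| ≥ 1/3 — false.
(e) site B: |A| = 5, |A ∩ B| = 3; needs |A ∩ B| > |A ∖ B| — true.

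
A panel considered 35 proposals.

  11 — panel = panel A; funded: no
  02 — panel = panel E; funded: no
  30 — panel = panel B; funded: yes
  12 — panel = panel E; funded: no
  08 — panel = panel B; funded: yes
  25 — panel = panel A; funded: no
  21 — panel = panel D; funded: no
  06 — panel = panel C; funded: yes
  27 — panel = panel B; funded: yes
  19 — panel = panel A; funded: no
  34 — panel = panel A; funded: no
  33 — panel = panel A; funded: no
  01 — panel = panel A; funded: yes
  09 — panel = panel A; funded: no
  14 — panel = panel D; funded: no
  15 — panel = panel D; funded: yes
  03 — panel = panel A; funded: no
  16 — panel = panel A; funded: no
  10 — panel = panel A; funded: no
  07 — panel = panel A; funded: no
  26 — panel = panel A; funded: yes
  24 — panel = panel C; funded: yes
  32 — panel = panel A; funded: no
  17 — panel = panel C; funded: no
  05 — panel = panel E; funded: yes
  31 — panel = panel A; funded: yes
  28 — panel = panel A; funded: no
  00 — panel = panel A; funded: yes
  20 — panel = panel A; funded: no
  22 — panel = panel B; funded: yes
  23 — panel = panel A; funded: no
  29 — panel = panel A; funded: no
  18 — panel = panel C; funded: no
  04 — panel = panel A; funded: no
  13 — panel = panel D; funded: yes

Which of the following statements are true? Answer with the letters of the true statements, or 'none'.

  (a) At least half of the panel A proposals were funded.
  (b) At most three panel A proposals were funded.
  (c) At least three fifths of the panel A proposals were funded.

none

|A| = 20, |A ∩ B| = 4, |A ∖ B| = 16.
(a) |A ∩ B| ≥ |A ∖ B|: fails.
(b) |A ∩ B| ≤ 3: fails.
(c) |A ∩ B| / |A| ≥ 3/5: fails.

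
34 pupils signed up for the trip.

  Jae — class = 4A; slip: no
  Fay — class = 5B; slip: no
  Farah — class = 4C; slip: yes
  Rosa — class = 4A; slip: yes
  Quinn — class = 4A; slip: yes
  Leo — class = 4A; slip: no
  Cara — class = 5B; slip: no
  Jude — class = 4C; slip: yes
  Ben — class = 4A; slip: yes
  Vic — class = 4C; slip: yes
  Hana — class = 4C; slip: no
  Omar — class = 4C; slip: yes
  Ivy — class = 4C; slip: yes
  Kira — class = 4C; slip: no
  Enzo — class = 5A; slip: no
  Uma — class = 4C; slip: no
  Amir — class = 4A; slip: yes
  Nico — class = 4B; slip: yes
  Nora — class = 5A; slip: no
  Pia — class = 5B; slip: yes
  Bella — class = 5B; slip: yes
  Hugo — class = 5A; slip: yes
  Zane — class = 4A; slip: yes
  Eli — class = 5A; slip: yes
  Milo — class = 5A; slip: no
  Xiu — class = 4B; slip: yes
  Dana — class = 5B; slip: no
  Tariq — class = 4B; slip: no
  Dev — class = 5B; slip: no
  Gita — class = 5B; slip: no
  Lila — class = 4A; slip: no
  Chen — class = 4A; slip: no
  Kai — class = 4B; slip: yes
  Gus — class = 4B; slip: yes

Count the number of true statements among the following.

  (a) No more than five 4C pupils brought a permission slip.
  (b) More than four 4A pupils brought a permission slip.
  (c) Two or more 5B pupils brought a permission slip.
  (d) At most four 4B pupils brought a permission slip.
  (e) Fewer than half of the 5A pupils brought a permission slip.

5

(a) 4C: |A| = 8, |A ∩ B| = 5; needs |A ∩ B| ≤ 5 — true.
(b) 4A: |A| = 9, |A ∩ B| = 5; needs |A ∩ B| > 4 — true.
(c) 5B: |A| = 7, |A ∩ B| = 2; needs |A ∩ B| ≥ 2 — true.
(d) 4B: |A| = 5, |A ∩ B| = 4; needs |A ∩ B| ≤ 4 — true.
(e) 5A: |A| = 5, |A ∩ B| = 2; needs |A ∩ B| < |A ∖ B| — true.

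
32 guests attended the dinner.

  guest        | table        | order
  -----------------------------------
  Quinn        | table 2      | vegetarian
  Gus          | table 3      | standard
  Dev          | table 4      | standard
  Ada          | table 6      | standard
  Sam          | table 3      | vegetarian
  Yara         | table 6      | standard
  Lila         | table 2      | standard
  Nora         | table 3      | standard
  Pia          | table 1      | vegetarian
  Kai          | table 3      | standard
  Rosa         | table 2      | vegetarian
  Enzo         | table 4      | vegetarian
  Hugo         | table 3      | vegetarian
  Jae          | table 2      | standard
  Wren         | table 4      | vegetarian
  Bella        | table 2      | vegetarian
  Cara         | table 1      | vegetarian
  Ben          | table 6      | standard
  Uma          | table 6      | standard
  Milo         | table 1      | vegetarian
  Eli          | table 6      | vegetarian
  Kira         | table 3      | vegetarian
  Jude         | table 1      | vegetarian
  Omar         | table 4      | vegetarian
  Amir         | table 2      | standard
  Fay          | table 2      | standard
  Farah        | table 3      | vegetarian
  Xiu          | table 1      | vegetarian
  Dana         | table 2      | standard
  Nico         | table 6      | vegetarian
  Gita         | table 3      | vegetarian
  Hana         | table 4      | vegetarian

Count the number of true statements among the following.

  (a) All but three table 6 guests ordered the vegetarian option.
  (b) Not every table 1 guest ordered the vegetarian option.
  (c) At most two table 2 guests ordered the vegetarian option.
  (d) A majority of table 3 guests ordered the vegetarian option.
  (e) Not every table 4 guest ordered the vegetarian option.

2

(a) table 6: |A| = 6, |A ∩ B| = 2; needs |A ∖ B| = 3 — false.
(b) table 1: |A| = 5, |A ∩ B| = 5; needs A ⊄ B (|A ∖ B| ≥ 1) — false.
(c) table 2: |A| = 8, |A ∩ B| = 3; needs |A ∩ B| ≤ 2 — false.
(d) table 3: |A| = 8, |A ∩ B| = 5; needs |A ∩ B| > |A ∖ B| — true.
(e) table 4: |A| = 5, |A ∩ B| = 4; needs A ⊄ B (|A ∖ B| ≥ 1) — true.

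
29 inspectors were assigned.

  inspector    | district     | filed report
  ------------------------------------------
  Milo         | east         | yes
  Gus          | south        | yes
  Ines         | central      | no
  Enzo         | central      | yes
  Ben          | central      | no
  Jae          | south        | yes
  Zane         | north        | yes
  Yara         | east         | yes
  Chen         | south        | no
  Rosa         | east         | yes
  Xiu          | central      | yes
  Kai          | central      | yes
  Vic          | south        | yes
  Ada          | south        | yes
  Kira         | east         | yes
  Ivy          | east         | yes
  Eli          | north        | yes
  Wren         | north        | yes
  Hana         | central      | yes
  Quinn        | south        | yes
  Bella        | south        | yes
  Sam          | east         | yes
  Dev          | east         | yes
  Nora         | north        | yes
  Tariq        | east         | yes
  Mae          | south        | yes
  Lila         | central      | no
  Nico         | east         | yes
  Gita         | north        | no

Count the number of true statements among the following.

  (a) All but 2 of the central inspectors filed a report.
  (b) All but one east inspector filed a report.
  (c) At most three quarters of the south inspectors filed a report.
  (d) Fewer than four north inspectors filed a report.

0

(a) central: |A| = 7, |A ∩ B| = 4; needs |A ∖ B| = 2 — false.
(b) east: |A| = 9, |A ∩ B| = 9; needs |A ∖ B| = 1 — false.
(c) south: |A| = 8, |A ∩ B| = 7; needs |A ∩ B| / |A| ≤ 3/4 — false.
(d) north: |A| = 5, |A ∩ B| = 4; needs |A ∩ B| < 4 — false.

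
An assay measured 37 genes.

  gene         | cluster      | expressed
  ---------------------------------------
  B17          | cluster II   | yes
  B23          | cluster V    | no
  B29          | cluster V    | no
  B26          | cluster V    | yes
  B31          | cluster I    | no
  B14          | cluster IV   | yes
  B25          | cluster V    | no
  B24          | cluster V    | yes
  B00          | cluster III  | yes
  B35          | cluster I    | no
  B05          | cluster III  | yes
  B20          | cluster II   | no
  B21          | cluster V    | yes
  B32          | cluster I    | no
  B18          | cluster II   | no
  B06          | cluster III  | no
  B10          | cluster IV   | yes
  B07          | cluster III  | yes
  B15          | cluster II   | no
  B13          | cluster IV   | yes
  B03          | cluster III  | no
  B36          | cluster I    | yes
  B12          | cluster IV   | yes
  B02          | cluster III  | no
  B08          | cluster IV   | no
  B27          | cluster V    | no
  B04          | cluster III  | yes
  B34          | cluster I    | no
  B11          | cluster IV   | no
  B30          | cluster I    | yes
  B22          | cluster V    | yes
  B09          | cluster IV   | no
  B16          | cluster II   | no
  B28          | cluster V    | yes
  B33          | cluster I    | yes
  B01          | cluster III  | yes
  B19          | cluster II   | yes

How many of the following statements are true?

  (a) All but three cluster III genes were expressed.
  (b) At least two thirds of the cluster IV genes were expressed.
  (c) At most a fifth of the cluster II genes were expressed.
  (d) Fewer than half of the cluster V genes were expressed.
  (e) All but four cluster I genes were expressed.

2

(a) cluster III: |A| = 8, |A ∩ B| = 5; needs |A ∖ B| = 3 — true.
(b) cluster IV: |A| = 7, |A ∩ B| = 4; needs |A ∩ B| / |A| ≥ 2/3 — false.
(c) cluster II: |A| = 6, |A ∩ B| = 2; needs |A ∩ B| / |A| ≤ 1/5 — false.
(d) cluster V: |A| = 9, |A ∩ B| = 5; needs |A ∩ B| < |A ∖ B| — false.
(e) cluster I: |A| = 7, |A ∩ B| = 3; needs |A ∖ B| = 4 — true.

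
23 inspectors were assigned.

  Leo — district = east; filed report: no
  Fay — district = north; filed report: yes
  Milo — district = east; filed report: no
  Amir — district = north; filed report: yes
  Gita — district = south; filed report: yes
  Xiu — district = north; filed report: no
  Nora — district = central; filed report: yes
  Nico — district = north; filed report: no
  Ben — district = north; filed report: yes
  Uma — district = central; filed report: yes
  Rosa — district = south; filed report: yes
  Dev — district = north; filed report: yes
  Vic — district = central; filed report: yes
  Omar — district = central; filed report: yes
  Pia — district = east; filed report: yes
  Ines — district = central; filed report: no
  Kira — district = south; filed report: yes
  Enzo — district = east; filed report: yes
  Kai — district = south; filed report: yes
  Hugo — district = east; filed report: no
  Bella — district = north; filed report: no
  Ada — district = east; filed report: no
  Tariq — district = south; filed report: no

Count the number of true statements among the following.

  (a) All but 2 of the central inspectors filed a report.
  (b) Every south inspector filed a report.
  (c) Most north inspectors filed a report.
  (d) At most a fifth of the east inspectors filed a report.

(a) central: |A| = 5, |A ∩ B| = 4; needs |A ∖ B| = 2 — false.
(b) south: |A| = 5, |A ∩ B| = 4; needs A ⊆ B, i.e. every element of A is in B (|A ∖ B| = 0) — false.
(c) north: |A| = 7, |A ∩ B| = 4; needs |A ∩ B| > |A ∖ B| — true.
(d) east: |A| = 6, |A ∩ B| = 2; needs |A ∩ B| / |A| ≤ 1/5 — false.

1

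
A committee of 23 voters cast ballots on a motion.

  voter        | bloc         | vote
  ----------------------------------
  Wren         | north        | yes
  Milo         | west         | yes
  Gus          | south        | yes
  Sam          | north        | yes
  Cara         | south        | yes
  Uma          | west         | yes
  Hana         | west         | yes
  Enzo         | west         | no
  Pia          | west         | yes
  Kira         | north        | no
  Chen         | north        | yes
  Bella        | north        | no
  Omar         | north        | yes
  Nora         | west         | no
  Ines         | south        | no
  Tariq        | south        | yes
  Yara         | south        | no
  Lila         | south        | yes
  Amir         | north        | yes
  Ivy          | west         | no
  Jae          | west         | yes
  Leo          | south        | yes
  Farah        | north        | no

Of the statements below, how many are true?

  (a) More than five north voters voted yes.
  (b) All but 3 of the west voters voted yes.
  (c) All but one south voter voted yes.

(a) north: |A| = 8, |A ∩ B| = 5; needs |A ∩ B| > 5 — false.
(b) west: |A| = 8, |A ∩ B| = 5; needs |A ∖ B| = 3 — true.
(c) south: |A| = 7, |A ∩ B| = 5; needs |A ∖ B| = 1 — false.

1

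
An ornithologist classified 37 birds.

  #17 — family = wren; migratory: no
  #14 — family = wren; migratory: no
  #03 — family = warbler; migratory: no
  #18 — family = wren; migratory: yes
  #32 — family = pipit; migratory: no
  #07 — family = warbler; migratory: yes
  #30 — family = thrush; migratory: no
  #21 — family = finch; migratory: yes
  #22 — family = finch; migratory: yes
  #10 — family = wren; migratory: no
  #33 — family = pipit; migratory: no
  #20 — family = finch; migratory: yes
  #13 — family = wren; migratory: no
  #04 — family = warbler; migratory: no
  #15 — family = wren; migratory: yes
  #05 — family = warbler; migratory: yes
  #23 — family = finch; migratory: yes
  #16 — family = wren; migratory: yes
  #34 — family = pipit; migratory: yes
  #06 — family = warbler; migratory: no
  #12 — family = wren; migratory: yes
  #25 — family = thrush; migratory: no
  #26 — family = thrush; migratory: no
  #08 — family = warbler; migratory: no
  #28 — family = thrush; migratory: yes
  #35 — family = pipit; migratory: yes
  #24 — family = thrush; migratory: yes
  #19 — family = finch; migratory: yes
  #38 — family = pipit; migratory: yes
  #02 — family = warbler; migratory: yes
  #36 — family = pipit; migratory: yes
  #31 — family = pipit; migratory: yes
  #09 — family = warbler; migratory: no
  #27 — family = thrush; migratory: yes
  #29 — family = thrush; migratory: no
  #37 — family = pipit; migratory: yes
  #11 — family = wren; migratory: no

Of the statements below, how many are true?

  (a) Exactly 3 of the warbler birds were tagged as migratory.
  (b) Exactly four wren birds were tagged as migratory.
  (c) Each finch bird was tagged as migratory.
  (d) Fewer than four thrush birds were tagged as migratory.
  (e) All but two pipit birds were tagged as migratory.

(a) warbler: |A| = 8, |A ∩ B| = 3; needs |A ∩ B| = 3 — true.
(b) wren: |A| = 9, |A ∩ B| = 4; needs |A ∩ B| = 4 — true.
(c) finch: |A| = 5, |A ∩ B| = 5; needs A ⊆ B, i.e. every element of A is in B (|A ∖ B| = 0) — true.
(d) thrush: |A| = 7, |A ∩ B| = 3; needs |A ∩ B| < 4 — true.
(e) pipit: |A| = 8, |A ∩ B| = 6; needs |A ∖ B| = 2 — true.

5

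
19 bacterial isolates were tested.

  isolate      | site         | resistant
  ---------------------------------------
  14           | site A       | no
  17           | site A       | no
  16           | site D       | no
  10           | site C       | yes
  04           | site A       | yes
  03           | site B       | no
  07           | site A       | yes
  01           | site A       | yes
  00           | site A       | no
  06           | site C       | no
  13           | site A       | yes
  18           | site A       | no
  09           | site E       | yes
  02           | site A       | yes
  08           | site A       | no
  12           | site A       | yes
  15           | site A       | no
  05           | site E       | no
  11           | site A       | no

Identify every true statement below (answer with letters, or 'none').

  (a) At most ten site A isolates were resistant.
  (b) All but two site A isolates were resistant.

(a)

|A| = 13, |A ∩ B| = 6, |A ∖ B| = 7.
(a) |A ∩ B| ≤ 10: holds.
(b) |A ∖ B| = 2: fails.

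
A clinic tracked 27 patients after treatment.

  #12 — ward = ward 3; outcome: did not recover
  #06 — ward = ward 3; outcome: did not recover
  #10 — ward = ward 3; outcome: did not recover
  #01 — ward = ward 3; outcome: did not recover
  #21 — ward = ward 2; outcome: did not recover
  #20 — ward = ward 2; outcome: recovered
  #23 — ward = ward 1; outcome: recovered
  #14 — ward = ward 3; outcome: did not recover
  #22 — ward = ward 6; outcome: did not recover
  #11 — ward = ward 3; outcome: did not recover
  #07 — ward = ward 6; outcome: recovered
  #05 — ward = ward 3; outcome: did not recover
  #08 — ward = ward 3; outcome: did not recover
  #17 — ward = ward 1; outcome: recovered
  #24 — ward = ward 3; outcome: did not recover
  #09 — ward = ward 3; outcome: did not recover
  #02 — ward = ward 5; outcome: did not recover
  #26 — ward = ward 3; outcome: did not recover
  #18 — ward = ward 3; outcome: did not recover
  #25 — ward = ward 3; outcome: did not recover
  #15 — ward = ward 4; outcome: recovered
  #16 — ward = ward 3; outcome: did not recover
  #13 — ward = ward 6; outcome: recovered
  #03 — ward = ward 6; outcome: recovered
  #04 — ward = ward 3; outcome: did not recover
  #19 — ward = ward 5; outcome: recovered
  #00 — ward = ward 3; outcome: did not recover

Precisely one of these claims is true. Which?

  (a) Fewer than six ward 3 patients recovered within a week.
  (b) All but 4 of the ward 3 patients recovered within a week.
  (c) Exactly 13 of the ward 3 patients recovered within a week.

(a)

|A| = 16, |A ∩ B| = 0, |A ∖ B| = 16.
(a) requires |A ∩ B| < 6: true.
(b) requires |A ∖ B| = 4: false.
(c) requires |A ∩ B| = 13: false.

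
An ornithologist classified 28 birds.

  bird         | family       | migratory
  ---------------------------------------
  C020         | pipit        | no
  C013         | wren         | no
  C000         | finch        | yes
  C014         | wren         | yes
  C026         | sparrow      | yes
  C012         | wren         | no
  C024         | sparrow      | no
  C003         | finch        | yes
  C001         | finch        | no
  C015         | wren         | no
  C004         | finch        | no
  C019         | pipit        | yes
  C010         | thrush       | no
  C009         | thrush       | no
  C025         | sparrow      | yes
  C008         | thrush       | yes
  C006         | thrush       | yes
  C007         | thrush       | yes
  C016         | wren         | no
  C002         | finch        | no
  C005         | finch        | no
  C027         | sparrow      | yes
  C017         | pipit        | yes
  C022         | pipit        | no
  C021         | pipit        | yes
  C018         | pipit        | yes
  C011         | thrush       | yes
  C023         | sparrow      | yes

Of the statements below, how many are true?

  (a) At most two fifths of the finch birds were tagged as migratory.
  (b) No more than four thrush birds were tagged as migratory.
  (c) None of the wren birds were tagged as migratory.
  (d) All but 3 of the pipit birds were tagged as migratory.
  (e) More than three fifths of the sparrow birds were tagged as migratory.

3

(a) finch: |A| = 6, |A ∩ B| = 2; needs |A ∩ B| / |A| ≤ 2/5 — true.
(b) thrush: |A| = 6, |A ∩ B| = 4; needs |A ∩ B| ≤ 4 — true.
(c) wren: |A| = 5, |A ∩ B| = 1; needs A ∩ B = ∅ (|A ∩ B| = 0) — false.
(d) pipit: |A| = 6, |A ∩ B| = 4; needs |A ∖ B| = 3 — false.
(e) sparrow: |A| = 5, |A ∩ B| = 4; needs |A ∩ B| / |A| > 3/5 — true.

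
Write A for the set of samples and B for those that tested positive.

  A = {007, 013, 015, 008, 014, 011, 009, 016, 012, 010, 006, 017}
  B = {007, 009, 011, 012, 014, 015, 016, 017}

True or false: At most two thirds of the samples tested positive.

Truth condition: |A ∩ B| / |A| ≤ 2/3.
A (the restrictor) = {007, 013, 015, 008, 014, 011, 009, 016, 012, 010, 006, 017}, |A| = 12.
A ∩ B = {007, 015, 014, 011, 009, 016, 012, 017}, so |A ∩ B| = 8.
A ∖ B = {013, 008, 010, 006}, so |A ∖ B| = 4.
|A ∩ B|/|A| = 8/12, so the statement is true.

True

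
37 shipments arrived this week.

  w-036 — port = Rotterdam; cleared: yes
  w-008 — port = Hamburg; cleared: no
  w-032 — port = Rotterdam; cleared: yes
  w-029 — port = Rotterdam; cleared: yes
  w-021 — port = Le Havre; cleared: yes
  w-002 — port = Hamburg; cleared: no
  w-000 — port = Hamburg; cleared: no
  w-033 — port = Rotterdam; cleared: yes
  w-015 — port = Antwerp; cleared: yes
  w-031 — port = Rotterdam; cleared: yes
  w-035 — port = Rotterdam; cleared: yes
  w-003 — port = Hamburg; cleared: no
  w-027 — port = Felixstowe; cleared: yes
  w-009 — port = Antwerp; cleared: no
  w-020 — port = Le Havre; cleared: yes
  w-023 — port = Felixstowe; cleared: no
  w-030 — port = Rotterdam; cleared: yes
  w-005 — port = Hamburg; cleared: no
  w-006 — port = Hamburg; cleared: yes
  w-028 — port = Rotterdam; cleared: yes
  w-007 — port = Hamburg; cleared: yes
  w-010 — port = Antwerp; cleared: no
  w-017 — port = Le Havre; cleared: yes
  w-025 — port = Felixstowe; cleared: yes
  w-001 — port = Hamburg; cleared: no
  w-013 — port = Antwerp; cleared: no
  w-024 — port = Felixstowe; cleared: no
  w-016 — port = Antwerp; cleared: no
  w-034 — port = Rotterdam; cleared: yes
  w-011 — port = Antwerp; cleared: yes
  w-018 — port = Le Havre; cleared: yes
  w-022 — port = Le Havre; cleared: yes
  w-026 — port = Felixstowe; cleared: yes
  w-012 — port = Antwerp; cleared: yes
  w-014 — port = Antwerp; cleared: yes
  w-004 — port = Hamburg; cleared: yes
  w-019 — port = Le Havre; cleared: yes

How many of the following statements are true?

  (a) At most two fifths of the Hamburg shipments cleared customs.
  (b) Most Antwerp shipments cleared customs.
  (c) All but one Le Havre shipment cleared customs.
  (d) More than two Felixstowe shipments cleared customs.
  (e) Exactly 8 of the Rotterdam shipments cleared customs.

(a) Hamburg: |A| = 9, |A ∩ B| = 3; needs |A ∩ B| / |A| ≤ 2/5 — true.
(b) Antwerp: |A| = 8, |A ∩ B| = 4; needs |A ∩ B| > |A ∖ B| — false.
(c) Le Havre: |A| = 6, |A ∩ B| = 6; needs |A ∖ B| = 1 — false.
(d) Felixstowe: |A| = 5, |A ∩ B| = 3; needs |A ∩ B| > 2 — true.
(e) Rotterdam: |A| = 9, |A ∩ B| = 9; needs |A ∩ B| = 8 — false.

2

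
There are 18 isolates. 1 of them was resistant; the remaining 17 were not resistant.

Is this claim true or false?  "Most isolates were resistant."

False

The determiner here denotes the relation: |A ∩ B| > |A ∖ B|.
|A| = 18, |A ∩ B| = 1, |A ∖ B| = 17.
1 < 17, so the statement is false.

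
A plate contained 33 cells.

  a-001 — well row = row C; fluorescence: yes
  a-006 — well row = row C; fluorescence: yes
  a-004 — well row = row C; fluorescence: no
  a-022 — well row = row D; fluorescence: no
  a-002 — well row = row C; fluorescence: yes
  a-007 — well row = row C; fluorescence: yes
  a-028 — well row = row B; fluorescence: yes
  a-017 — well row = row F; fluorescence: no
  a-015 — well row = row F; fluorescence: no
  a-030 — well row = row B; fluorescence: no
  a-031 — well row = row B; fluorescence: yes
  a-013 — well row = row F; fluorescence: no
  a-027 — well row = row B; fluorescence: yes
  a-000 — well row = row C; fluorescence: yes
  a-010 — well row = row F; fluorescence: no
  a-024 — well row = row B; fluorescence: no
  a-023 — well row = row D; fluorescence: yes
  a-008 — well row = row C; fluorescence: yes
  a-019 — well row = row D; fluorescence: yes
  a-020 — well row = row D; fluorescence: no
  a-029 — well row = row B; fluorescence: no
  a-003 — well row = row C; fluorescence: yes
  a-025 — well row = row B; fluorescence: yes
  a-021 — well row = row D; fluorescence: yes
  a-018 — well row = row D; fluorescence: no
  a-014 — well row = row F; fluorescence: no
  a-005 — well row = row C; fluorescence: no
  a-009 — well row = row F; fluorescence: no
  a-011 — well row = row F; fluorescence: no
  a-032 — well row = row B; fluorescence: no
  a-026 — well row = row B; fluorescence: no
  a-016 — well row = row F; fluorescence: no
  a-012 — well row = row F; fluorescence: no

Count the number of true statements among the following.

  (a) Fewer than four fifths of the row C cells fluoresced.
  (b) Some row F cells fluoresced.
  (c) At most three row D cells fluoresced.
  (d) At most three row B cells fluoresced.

(a) row C: |A| = 9, |A ∩ B| = 7; needs |A ∩ B| / |A| < 4/5 — true.
(b) row F: |A| = 9, |A ∩ B| = 0; needs A ∩ B ≠ ∅ (|A ∩ B| ≥ 1) — false.
(c) row D: |A| = 6, |A ∩ B| = 3; needs |A ∩ B| ≤ 3 — true.
(d) row B: |A| = 9, |A ∩ B| = 4; needs |A ∩ B| ≤ 3 — false.

2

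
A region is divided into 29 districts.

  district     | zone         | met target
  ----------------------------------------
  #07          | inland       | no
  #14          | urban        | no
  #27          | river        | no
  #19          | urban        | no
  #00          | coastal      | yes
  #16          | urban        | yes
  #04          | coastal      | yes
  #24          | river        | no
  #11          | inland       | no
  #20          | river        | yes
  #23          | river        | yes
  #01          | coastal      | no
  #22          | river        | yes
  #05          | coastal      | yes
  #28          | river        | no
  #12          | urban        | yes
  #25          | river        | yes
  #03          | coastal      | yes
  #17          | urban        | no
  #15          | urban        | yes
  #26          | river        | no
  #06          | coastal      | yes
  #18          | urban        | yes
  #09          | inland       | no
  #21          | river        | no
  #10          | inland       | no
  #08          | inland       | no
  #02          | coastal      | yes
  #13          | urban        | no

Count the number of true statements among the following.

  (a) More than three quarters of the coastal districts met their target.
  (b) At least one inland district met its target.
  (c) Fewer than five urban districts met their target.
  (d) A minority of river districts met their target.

3

(a) coastal: |A| = 7, |A ∩ B| = 6; needs |A ∩ B| / |A| > 3/4 — true.
(b) inland: |A| = 5, |A ∩ B| = 0; needs A ∩ B ≠ ∅ (|A ∩ B| ≥ 1) — false.
(c) urban: |A| = 8, |A ∩ B| = 4; needs |A ∩ B| < 5 — true.
(d) river: |A| = 9, |A ∩ B| = 4; needs |A ∩ B| < |A ∖ B| — true.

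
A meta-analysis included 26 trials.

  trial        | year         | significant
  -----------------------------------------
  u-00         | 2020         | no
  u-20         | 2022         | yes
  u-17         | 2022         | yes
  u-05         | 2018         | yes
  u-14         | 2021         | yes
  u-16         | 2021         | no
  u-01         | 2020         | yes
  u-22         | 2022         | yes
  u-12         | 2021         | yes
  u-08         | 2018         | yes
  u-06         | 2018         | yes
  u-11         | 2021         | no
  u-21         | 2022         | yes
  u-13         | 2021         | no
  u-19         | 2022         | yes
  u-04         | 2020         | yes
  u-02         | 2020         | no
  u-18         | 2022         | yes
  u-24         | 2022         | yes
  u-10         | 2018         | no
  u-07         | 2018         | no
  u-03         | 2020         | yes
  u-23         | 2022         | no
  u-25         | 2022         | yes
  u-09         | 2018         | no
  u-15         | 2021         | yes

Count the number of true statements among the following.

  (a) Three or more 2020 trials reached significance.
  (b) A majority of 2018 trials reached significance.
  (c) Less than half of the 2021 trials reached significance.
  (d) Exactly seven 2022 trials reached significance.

(a) 2020: |A| = 5, |A ∩ B| = 3; needs |A ∩ B| ≥ 3 — true.
(b) 2018: |A| = 6, |A ∩ B| = 3; needs |A ∩ B| > |A ∖ B| — false.
(c) 2021: |A| = 6, |A ∩ B| = 3; needs |A ∩ B| < |A ∖ B| — false.
(d) 2022: |A| = 9, |A ∩ B| = 8; needs |A ∩ B| = 7 — false.

1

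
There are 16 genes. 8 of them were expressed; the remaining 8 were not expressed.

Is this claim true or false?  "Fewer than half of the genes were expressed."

False

'Fewer than half of the genes were expressed' holds iff |A ∩ B| < |A ∖ B|.
|A| = 16, |A ∩ B| = 8, |A ∖ B| = 8.
8 = 8, so the statement is false.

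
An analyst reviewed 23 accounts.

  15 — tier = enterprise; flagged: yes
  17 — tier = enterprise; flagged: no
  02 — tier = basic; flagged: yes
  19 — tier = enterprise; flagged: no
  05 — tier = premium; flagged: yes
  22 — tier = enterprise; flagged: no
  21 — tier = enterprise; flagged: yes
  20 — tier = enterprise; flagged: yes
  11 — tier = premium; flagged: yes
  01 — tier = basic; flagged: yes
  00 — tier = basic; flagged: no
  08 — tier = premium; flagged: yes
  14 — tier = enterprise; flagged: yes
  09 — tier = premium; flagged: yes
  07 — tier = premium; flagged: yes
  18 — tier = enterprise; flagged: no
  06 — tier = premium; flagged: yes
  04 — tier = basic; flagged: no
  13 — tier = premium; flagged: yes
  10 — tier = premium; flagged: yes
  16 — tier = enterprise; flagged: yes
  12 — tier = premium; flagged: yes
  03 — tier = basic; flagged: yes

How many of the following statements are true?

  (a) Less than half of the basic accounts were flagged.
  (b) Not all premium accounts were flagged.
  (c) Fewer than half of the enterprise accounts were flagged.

(a) basic: |A| = 5, |A ∩ B| = 3; needs |A ∩ B| < |A ∖ B| — false.
(b) premium: |A| = 9, |A ∩ B| = 9; needs A ⊄ B (|A ∖ B| ≥ 1) — false.
(c) enterprise: |A| = 9, |A ∩ B| = 5; needs |A ∩ B| < |A ∖ B| — false.

0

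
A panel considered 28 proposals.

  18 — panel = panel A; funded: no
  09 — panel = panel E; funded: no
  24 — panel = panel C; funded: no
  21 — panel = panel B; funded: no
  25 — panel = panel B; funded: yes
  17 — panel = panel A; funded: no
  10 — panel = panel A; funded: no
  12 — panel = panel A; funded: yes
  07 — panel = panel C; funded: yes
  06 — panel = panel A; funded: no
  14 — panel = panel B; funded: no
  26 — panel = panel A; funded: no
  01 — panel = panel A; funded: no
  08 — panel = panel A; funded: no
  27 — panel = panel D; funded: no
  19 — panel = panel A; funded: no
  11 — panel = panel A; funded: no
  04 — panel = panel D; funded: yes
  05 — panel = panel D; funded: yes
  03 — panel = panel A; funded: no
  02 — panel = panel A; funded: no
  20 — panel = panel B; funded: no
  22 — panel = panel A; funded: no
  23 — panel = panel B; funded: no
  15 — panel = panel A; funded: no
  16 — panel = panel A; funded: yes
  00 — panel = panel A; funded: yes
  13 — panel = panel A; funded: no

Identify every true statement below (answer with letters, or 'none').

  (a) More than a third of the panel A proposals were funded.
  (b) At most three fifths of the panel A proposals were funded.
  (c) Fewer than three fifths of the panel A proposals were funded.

(b), (c)

|A| = 17, |A ∩ B| = 3, |A ∖ B| = 14.
(a) |A ∩ B| / |A| > 1/3: fails.
(b) |A ∩ B| / |A| ≤ 3/5: holds.
(c) |A ∩ B| / |A| < 3/5: holds.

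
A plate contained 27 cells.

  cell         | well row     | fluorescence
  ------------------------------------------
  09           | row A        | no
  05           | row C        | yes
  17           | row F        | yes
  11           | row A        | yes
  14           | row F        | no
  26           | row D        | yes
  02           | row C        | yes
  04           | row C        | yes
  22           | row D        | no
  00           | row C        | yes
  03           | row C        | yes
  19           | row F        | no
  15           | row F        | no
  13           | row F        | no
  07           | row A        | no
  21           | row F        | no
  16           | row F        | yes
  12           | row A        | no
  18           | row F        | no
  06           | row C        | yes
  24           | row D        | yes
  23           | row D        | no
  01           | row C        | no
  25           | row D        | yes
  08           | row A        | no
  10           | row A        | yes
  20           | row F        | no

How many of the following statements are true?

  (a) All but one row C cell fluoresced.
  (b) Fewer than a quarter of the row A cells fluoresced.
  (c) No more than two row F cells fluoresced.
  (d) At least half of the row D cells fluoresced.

3

(a) row C: |A| = 7, |A ∩ B| = 6; needs |A ∖ B| = 1 — true.
(b) row A: |A| = 6, |A ∩ B| = 2; needs |A ∩ B| / |A| < 1/4 — false.
(c) row F: |A| = 9, |A ∩ B| = 2; needs |A ∩ B| ≤ 2 — true.
(d) row D: |A| = 5, |A ∩ B| = 3; needs |A ∩ B| ≥ |A ∖ B| — true.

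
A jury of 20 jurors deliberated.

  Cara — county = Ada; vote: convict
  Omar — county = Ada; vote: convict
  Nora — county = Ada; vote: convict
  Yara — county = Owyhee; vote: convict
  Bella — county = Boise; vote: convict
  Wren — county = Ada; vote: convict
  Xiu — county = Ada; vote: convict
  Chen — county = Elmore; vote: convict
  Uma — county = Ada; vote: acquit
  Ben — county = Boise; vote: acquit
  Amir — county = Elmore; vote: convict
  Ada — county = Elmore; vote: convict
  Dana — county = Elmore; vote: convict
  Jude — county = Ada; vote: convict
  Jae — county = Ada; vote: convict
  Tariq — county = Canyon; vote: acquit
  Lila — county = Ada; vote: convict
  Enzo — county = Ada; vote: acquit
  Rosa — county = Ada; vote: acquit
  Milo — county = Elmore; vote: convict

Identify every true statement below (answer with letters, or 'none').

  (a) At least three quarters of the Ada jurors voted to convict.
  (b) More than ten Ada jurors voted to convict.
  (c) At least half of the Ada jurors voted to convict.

|A| = 11, |A ∩ B| = 8, |A ∖ B| = 3.
(a) |A ∩ B| / |A| ≥ 3/4: fails.
(b) |A ∩ B| > 10: fails.
(c) |A ∩ B| ≥ |A ∖ B|: holds.

(c)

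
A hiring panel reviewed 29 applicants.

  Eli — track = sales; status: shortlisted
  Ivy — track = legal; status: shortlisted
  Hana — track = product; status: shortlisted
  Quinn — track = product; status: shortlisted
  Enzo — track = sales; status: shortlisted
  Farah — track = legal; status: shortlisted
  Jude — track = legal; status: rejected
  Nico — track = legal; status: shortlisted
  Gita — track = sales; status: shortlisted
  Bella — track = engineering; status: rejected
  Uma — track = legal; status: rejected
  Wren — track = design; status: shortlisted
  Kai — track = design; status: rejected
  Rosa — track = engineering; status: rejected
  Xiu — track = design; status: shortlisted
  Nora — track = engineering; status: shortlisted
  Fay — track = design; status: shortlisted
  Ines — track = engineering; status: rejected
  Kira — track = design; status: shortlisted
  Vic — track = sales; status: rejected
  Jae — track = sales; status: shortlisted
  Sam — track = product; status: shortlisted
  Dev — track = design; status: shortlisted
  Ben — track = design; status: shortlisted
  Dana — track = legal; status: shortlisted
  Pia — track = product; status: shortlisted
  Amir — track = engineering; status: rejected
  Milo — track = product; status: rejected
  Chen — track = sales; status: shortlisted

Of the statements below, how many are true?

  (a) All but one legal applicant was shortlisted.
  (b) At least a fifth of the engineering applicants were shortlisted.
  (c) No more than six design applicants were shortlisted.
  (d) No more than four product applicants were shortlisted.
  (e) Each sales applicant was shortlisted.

(a) legal: |A| = 6, |A ∩ B| = 4; needs |A ∖ B| = 1 — false.
(b) engineering: |A| = 5, |A ∩ B| = 1; needs |A ∩ B| / |A| ≥ 1/5 — true.
(c) design: |A| = 7, |A ∩ B| = 6; needs |A ∩ B| ≤ 6 — true.
(d) product: |A| = 5, |A ∩ B| = 4; needs |A ∩ B| ≤ 4 — true.
(e) sales: |A| = 6, |A ∩ B| = 5; needs A ⊆ B, i.e. every element of A is in B (|A ∖ B| = 0) — false.

3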